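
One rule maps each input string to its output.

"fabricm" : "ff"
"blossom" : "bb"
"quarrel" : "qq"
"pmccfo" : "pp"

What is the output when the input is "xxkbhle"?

What's happening: double every character, then keep only the first 2 characters.
Starting from "xxkbhle": after the first operation, "xxxxkkbbhhllee"; after the second, "xx".

xx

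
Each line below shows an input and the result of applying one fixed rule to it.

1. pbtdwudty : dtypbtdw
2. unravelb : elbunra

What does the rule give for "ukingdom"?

domukin

Rule — move the last 3 characters to the front (rotate right by 3), then delete the last character.
Working it through for "ukingdom": intermediate "domuking", final "domukin".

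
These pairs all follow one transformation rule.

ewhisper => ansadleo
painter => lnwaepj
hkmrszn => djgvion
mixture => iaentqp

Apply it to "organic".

The pattern: take characters alternately from the front and the back (1st, last, 2nd, 2nd-last, ...), then shift every letter 4 places backward in the alphabet (wrapping around).
"organic" → "ocrigna" → "kynecjw".

kynecjw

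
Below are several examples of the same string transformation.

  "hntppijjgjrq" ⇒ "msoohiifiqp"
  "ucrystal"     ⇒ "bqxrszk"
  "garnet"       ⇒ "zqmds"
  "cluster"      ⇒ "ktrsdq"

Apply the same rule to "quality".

Looking at the pairs, the operation is to delete the first character, then shift every letter 1 place backward in the alphabet (wrapping around).
Working it through for "quality": intermediate "uality", final "tzkhsx".
(Check on "cluster": → "luster" → "ktrsdq" ✓)

tzkhsx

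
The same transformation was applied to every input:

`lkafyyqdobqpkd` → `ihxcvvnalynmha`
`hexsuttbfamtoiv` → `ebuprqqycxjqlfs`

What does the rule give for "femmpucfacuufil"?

cbjjmrzcxzrrcfi

Each output is the input with this applied: shift every letter 3 places backward in the alphabet (wrapping around).
On "femmpucfacuufil" that produces "cbjjmrzcxzrrcfi".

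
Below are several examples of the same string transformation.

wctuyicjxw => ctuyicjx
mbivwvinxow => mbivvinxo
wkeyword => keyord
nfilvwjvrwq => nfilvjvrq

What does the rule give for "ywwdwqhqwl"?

In each case the input is transformed by: remove every "w".
For "ywwdwqhqwl" the result is "ydqhql".

ydqhql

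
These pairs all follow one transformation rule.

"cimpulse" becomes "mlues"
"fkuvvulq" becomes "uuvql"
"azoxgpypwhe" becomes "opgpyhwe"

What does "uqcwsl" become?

Rule — swap each adjacent pair of characters (1↔2, 3↔4, ...), then delete the first 3 characters.
Starting from "uqcwsl": after the first operation, "quwcls"; after the second, "cls".

cls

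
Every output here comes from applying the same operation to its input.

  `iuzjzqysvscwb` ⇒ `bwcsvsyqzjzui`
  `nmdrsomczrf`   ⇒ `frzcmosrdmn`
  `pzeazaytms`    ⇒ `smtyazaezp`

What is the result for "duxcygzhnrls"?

slrnhzgycxud

Looking at the pairs, the operation is to reverse the string.
"duxcygzhnrls" → "slrnhzgycxud".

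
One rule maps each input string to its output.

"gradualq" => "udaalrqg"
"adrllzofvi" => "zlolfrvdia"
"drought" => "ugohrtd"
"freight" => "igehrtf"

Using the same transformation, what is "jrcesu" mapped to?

In each case the input is transformed by: take characters alternately from the front and the back (1st, last, 2nd, 2nd-last, ...), then reverse the string.
So "jrcesu" becomes "ecsruj".

ecsruj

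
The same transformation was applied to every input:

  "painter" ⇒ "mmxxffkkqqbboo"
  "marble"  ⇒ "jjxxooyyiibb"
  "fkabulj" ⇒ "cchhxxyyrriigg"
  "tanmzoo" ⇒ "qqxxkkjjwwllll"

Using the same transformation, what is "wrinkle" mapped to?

ttooffkkhhiibb

The pattern: shift every letter 3 places backward in the alphabet (wrapping around), then double every character.
For "wrinkle", step one produces "tofkhib"; step two turns that into "ttooffkkhhiibb".
(Check on "tanmzoo": → "qxkjwll" → "qqxxkkjjwwllll" ✓)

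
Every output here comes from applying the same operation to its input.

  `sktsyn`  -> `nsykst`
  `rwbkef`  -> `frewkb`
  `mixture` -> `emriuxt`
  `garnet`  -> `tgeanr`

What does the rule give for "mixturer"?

What's happening: take characters alternately from the front and the back (1st, last, 2nd, 2nd-last, ...), then swap each adjacent pair of characters (1↔2, 3↔4, ...).
"mixturer" → "mriexrtu" → "rmeirxut".
(Check on "rwbkef": → "rfwebk" → "frewkb" ✓)

rmeirxut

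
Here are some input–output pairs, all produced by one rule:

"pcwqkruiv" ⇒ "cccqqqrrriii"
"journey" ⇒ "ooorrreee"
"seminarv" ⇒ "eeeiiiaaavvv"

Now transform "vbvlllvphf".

Looking at the pairs, the operation is to keep every other character starting from the second (positions 2nd, 4th, 6th, ...), then repeat every character 3 times.
Doing the same to "vbvlllvphf": "bbbllllllpppfff".

bbbllllllpppfff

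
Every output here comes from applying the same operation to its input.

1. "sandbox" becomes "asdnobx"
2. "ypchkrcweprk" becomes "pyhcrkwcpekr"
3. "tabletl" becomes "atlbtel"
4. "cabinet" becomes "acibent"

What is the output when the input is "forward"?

ofwrrad

What's happening: swap each adjacent pair of characters (1↔2, 3↔4, ...).
On "forward" that produces "ofwrrad".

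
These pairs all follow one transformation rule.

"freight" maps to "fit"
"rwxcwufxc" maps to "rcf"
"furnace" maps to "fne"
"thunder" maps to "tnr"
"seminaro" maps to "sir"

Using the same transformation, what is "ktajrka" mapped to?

The transformation: keep one character in every 3, starting at position 1 (positions 1st, 4th, 7th, ...).
Doing the same to "ktajrka": "kja".

kja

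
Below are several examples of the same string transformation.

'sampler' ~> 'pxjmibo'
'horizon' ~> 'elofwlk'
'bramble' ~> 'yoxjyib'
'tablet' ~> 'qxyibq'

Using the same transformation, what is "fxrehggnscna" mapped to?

What's happening: shift every letter 3 places backward in the alphabet (wrapping around).
"fxrehggnscna" → "cuobeddkpzkx".

cuobeddkpzkx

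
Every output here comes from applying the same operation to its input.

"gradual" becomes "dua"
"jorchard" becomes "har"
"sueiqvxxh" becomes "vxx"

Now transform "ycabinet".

In each case the input is transformed by: delete the last character, then keep only the last 3 characters.
Applying both steps to "ycabinet": "ycabine", then "ine".

ine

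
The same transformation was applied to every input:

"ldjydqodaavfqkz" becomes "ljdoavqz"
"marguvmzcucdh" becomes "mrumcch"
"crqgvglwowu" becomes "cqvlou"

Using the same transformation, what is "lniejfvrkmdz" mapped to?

lijvkd

What's happening: keep every other character starting from the first (positions 1st, 3rd, 5th, ...).
For "lniejfvrkmdz" the result is "lijvkd".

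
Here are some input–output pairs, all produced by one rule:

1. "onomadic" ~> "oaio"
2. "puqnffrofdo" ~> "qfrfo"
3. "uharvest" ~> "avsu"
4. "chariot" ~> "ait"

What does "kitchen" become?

thn

The transformation: move the first character to the end, then keep every other character starting from the second (positions 2nd, 4th, 6th, ...).
On "kitchen": the first step gives "itchenk", and the second then gives "thn".
(Check on "uharvest": → "harvestu" → "avsu" ✓)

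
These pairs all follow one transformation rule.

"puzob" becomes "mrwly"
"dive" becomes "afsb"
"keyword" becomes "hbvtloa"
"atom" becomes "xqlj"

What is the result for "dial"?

What's happening: shift every letter 3 places backward in the alphabet (wrapping around).
"dial" → "afxi".

afxi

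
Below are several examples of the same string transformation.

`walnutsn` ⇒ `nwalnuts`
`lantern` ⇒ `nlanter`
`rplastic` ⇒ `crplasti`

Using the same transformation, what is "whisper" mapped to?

Looking at the pairs, the operation is to move the last character to the front.
For "whisper" the result is "rwhispe".

rwhispe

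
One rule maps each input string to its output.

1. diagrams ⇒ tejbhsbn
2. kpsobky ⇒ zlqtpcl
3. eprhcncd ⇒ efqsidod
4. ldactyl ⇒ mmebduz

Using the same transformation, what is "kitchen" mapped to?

oljudif

Rule — shift every letter 1 place forward in the alphabet (wrapping around), then move the last character to the front.
For "kitchen", step one produces "ljudifo"; step two turns that into "oljudif".
(Check on "diagrams": → "ejbhsbnt" → "tejbhsbn" ✓)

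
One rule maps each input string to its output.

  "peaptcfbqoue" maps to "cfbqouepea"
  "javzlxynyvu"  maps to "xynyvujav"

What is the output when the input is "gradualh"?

In each case the input is transformed by: move the first 3 characters to the end (rotate left by 3), then delete the first 2 characters.
"gradualh" → "dualhgra" → "alhgra".

alhgra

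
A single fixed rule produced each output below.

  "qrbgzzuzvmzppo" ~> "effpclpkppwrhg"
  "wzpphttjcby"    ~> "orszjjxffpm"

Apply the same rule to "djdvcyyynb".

rdooosltzt

In each case the input is transformed by: shift every letter 10 places backward in the alphabet (wrapping around), then reverse the string.
Starting from "djdvcyyynb": after the first operation, "tztlsooodr"; after the second, "rdooosltzt".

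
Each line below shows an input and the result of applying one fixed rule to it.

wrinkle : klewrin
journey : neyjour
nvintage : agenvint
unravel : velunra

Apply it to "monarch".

rchmona

In each case the input is transformed by: move the last 3 characters to the front (rotate right by 3).
Doing the same to "monarch": "rchmona".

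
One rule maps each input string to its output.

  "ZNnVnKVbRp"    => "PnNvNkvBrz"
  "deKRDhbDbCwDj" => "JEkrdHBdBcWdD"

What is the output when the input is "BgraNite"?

EGRAnITb

The rule is to flip the case of every letter, then swap the first and last characters.
Working it through for "BgraNite": intermediate "bGRAnITE", final "EGRAnITb".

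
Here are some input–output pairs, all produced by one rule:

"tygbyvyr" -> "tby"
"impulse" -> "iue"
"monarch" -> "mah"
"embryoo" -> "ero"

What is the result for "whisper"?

wsr

Looking at the pairs, the operation is to keep one character in every 3, starting at position 1 (positions 1st, 4th, 7th, ...).
Doing the same to "whisper": "wsr".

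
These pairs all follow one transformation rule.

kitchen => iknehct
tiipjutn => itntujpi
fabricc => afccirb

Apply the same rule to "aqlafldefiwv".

qavwifedlfal

What's happening: move the first 2 characters to the end (rotate left by 2), then reverse the string.
On "aqlafldefiwv" that produces "qavwifedlfal".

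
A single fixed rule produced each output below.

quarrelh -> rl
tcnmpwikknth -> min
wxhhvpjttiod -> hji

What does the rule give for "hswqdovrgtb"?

Each output is the input with this applied: keep one character in every 3, starting at position 1 (positions 1st, 4th, 7th, ...), then delete the first character.
"hswqdovrgtb" → "hqvt" → "qvt".

qvt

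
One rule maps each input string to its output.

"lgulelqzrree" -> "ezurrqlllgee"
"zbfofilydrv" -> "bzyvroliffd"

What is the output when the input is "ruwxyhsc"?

Looking at the pairs, the operation is to sort the characters into reverse alphabetical order, then move the last character to the front.
On "ruwxyhsc": the first step gives "yxwusrhc", and the second then gives "cyxwusrh".
(Check on "zbfofilydrv": → "zyvroliffdb" → "bzyvroliffd" ✓)

cyxwusrh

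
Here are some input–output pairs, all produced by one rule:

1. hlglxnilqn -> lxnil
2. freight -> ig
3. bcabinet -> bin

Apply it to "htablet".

bl

The pattern: delete the first 3 characters, then delete the last 2 characters.
"htablet" → "blet" → "bl".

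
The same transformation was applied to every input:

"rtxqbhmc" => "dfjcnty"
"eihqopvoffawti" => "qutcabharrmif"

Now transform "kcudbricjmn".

wogpnduovy

What's happening: shift every letter 12 places forward in the alphabet (wrapping around), then delete the last character.
"kcudbricjmn" → "wogpnduovy".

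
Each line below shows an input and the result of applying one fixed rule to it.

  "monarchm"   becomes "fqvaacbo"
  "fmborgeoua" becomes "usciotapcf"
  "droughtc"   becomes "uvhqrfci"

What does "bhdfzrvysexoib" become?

mgslcwppvrtnfj

What's happening: swap the front and back halves of the string, then shift every letter 12 places backward in the alphabet (wrapping around).
On "bhdfzrvysexoib": the first step gives "ysexoibbhdfzrv", and the second then gives "mgslcwppvrtnfj".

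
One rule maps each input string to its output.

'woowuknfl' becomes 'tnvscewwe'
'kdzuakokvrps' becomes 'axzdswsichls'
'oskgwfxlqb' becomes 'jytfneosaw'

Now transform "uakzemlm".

Looking at the pairs, the operation is to shift every letter 8 places forward in the alphabet (wrapping around), then reverse the string.
"uakzemlm" → "cishmutu" → "utumhsic".

utumhsic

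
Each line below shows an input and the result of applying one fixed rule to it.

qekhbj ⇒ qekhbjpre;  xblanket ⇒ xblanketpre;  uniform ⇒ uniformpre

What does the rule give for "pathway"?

In each case the input is transformed by: append "pre".
Applying that to "pathway" gives "pathwaypre".

pathwaypre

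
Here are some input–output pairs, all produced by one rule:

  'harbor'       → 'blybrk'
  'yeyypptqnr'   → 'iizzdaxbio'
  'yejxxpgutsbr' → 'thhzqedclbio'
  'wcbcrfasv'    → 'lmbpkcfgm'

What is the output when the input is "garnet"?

bxodqk

The rule is to shift every letter 10 places forward in the alphabet (wrapping around), then move the first 2 characters to the end (rotate left by 2).
Applying both steps to "garnet": "qkbxod", then "bxodqk".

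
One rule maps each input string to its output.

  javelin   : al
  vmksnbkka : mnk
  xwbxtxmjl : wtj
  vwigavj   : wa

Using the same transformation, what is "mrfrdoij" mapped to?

rdj

Each output is the input with this applied: keep one character in every 3, starting at position 2 (positions 2nd, 5th, 8th, ...).
On "mrfrdoij" that produces "rdj".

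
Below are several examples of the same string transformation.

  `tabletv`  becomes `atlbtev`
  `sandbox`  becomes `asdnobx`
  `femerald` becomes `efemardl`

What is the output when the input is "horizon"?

The transformation: swap each adjacent pair of characters (1↔2, 3↔4, ...).
Applying that to "horizon" gives "ohirozn".

ohirozn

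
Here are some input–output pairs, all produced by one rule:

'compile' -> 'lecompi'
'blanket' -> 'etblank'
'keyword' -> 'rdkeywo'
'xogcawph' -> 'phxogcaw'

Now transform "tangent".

nttange

Looking at the pairs, the operation is to move the last 2 characters to the front (rotate right by 2).
"tangent" → "nttange".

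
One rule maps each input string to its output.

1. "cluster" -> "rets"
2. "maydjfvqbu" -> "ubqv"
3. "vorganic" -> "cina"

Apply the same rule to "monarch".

hcra

The pattern: reverse the string, then keep only the first 4 characters.
Starting from "monarch": after the first operation, "hcranom"; after the second, "hcra".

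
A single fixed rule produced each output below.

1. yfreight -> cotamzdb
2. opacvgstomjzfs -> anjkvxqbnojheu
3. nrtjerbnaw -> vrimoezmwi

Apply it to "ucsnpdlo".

In each case the input is transformed by: move the last 2 characters to the front (rotate right by 2), then shift every letter 5 places backward in the alphabet (wrapping around).
On "ucsnpdlo": the first step gives "loucsnpd", and the second then gives "gjpxniky".

gjpxniky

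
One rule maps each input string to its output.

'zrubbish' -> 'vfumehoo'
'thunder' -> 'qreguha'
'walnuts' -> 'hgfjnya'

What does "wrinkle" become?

xyrjeva

Looking at the pairs, the operation is to move the last 3 characters to the front (rotate right by 3), then shift every letter 13 places forward in the alphabet (wrapping around) — i.e. ROT13.
"wrinkle" → "klewrin" → "xyrjeva".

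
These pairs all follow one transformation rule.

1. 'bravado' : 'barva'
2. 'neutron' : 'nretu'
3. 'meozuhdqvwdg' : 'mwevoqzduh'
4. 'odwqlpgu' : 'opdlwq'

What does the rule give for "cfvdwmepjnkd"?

cnfjvpdewm

Looking at the pairs, the operation is to delete the last 2 characters, then take characters alternately from the front and the back (1st, last, 2nd, 2nd-last, ...).
On "cfvdwmepjnkd": the first step gives "cfvdwmepjn", and the second then gives "cnfjvpdewm".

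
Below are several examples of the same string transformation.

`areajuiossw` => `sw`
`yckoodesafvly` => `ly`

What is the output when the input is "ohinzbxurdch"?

ch

In each case the input is transformed by: keep only the last 2 characters.
On "ohinzbxurdch" that produces "ch".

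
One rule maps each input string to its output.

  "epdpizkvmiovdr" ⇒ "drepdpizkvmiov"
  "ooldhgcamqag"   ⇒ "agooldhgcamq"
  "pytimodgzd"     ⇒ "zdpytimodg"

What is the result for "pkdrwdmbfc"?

fcpkdrwdmb

Rule — move the last 2 characters to the front (rotate right by 2).
Applying that to "pkdrwdmbfc" gives "fcpkdrwdmb".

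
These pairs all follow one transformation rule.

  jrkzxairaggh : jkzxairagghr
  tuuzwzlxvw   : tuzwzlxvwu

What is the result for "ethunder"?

The transformation: move the first character to the end, then swap the first and last characters.
So "ethunder" becomes "ehundert".
(Check on "tuuzwzlxvw": → "uuzwzlxvwt" → "tuzwzlxvwu" ✓)

ehundert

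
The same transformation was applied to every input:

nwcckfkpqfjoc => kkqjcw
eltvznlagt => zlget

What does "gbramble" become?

mlgr

In each case the input is transformed by: move the first 3 characters to the end (rotate left by 3), then keep every other character starting from the second (positions 2nd, 4th, 6th, ...).
Applying both steps to "gbramble": "amblegbr", then "mlgr".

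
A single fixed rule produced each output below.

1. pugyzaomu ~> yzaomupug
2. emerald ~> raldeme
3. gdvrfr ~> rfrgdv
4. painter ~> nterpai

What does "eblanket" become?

Rule — move the first 3 characters to the end (rotate left by 3).
For "eblanket" the result is "anketebl".

anketebl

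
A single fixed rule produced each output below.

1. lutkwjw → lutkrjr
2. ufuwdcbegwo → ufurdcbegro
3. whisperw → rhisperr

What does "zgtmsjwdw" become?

zgtmsjrdr

Each output is the input with this applied: replace every "w" with "r".
"zgtmsjwdw" → "zgtmsjrdr".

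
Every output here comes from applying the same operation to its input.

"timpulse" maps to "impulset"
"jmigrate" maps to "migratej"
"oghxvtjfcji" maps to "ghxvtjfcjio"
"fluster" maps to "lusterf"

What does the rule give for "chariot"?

The transformation: move the first character to the end.
Doing the same to "chariot": "hariotc".

hariotc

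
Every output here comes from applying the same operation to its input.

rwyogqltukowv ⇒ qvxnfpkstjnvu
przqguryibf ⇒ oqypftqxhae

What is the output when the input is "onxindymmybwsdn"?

In each case the input is transformed by: shift every letter 1 place backward in the alphabet (wrapping around).
Applying that to "onxindymmybwsdn" gives "nmwhmcxllxavrcm".

nmwhmcxllxavrcm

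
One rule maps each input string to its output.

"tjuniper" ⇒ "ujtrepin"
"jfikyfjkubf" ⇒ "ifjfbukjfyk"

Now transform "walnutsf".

lawfstun

What's happening: reverse the string, then move the last 3 characters to the front (rotate right by 3).
"walnutsf" → "lawfstun".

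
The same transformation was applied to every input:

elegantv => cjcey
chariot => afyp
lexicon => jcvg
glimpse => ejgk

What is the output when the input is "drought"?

bpms

The rule is to delete the last 3 characters, then shift every letter 2 places backward in the alphabet (wrapping around).
Applying both steps to "drought": "drou", then "bpms".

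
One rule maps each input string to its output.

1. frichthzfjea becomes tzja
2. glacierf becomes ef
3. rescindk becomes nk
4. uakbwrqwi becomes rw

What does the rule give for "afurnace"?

ae

The pattern: keep every other character starting from the second (positions 2nd, 4th, 6th, ...), then delete the first 2 characters.
Doing the same to "afurnace": "ae".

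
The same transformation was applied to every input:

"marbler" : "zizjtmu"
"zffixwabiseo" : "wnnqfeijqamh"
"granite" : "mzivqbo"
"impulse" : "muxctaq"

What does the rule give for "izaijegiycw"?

ehiqrmoqgkq

Looking at the pairs, the operation is to shift every letter 8 places forward in the alphabet (wrapping around), then swap the first and last characters.
Working it through for "izaijegiycw": intermediate "qhiqrmoqgke", final "ehiqrmoqgkq".
(Check on "granite": → "ozivqbm" → "mzivqbo" ✓)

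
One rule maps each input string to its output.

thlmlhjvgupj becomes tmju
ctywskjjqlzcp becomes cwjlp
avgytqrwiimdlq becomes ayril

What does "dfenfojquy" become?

dnjy

In each case the input is transformed by: keep one character in every 3, starting at position 1 (positions 1st, 4th, 7th, ...).
For "dfenfojquy" the result is "dnjy".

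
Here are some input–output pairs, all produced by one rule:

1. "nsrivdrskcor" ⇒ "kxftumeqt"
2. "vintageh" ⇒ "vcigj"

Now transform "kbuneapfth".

pgcrhvj

The pattern: delete the first 3 characters, then shift every letter 2 places forward in the alphabet (wrapping around).
Working it through for "kbuneapfth": intermediate "neapfth", final "pgcrhvj".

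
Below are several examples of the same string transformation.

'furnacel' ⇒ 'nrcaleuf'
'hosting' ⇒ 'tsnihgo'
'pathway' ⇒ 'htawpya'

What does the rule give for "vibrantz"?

Rule — move the first 2 characters to the end (rotate left by 2), then swap each adjacent pair of characters (1↔2, 3↔4, ...).
On "vibrantz": the first step gives "brantzvi", and the second then gives "rbnaztiv".
(Check on "hosting": → "stingho" → "tsnihgo" ✓)

rbnaztiv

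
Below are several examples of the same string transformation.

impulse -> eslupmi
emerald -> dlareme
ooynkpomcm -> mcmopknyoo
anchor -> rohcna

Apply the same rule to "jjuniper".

Looking at the pairs, the operation is to reverse the string.
So "jjuniper" becomes "repinujj".

repinujj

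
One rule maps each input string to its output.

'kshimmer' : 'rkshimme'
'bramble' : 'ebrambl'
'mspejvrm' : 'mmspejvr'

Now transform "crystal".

lcrysta

In each case the input is transformed by: move the last character to the front.
Doing the same to "crystal": "lcrysta".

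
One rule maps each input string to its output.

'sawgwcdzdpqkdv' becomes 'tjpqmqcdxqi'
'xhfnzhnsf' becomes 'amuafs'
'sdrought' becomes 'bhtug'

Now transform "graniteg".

avgrt

The transformation: delete the first 3 characters, then shift every letter 13 places forward in the alphabet (wrapping around) — i.e. ROT13.
Doing the same to "graniteg": "avgrt".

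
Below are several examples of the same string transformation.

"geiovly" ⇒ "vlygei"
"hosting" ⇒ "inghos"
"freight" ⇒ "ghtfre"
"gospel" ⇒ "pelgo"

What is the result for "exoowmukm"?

The pattern: move the last 3 characters to the front (rotate right by 3), then delete the last character.
Applying both steps to "exoowmukm": "ukmexoowm", then "ukmexoow".

ukmexoow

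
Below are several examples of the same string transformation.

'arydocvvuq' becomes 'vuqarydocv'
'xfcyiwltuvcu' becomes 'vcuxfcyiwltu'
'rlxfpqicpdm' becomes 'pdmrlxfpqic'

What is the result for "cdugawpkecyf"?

The transformation: move the last 3 characters to the front (rotate right by 3).
So "cdugawpkecyf" becomes "cyfcdugawpke".

cyfcdugawpke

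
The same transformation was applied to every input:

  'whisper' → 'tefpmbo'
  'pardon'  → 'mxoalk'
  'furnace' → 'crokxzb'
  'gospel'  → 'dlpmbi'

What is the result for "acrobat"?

xzolyxq

The transformation: shift every letter 3 places backward in the alphabet (wrapping around).
Doing the same to "acrobat": "xzolyxq".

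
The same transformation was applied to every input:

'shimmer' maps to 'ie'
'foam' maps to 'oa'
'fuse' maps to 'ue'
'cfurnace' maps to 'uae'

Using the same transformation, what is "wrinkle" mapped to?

Each output is the input with this applied: keep only the vowels.
For "wrinkle" the result is "ie".

ie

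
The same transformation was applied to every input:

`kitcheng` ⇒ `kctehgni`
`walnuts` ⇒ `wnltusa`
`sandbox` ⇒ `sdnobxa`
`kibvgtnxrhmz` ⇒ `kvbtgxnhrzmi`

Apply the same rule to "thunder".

tnuedrh

What's happening: swap each adjacent pair of characters (1↔2, 3↔4, ...), then move the first character to the end.
"thunder" → "htnuedr" → "tnuedrh".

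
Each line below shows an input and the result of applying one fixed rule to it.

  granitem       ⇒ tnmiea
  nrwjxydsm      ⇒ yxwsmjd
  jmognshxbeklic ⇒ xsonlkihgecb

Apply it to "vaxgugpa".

The pattern: delete the first 2 characters, then sort the characters into reverse alphabetical order.
For "vaxgugpa", step one produces "xgugpa"; step two turns that into "xupgga".

xupgga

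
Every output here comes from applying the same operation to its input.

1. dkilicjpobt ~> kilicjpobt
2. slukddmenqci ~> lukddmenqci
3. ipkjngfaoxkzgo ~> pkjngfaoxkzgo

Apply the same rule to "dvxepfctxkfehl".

What's happening: delete the first character.
"dvxepfctxkfehl" → "vxepfctxkfehl".

vxepfctxkfehl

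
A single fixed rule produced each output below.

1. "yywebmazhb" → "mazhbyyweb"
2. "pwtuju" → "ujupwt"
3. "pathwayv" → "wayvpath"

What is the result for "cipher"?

hercip

The pattern: swap the front and back halves of the string.
Doing the same to "cipher": "hercip".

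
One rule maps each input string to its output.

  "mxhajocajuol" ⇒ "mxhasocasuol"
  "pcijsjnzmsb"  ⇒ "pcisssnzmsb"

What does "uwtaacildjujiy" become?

Looking at the pairs, the operation is to replace every "j" with "s".
"uwtaacildjujiy" → "uwtaacildsusiy".

uwtaacildsusiy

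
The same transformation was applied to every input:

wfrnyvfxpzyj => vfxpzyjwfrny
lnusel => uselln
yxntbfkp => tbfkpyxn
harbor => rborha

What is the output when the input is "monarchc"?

In each case the input is transformed by: swap the front and back halves of the string, then move the last character to the front.
So "monarchc" becomes "archcmon".

archcmon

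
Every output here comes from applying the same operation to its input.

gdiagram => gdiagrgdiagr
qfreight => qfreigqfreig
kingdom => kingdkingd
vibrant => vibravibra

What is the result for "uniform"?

unifounifo

In each case the input is transformed by: delete the last 2 characters, then write the whole string twice.
On "uniform" that produces "unifounifo".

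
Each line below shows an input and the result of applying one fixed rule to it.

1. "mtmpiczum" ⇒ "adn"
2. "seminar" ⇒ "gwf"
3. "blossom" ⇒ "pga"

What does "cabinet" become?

qwh

Looking at the pairs, the operation is to shift every letter 12 places backward in the alphabet (wrapping around), then keep one character in every 3, starting at position 1 (positions 1st, 4th, 7th, ...).
Working it through for "cabinet": intermediate "qopwbsh", final "qwh".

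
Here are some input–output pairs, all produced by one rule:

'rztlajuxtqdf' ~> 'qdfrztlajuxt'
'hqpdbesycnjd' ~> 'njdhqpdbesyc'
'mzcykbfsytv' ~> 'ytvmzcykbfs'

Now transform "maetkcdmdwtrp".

trpmaetkcdmdw

The pattern: move the last 3 characters to the front (rotate right by 3).
For "maetkcdmdwtrp" the result is "trpmaetkcdmdw".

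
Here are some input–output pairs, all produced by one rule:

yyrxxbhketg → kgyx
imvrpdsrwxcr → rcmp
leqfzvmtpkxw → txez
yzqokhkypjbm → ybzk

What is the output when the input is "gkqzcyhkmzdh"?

The pattern: keep one character in every 3, starting at position 2 (positions 2nd, 5th, 8th, ...), then move the last 2 characters to the front (rotate right by 2).
Working it through for "gkqzcyhkmzdh": intermediate "kckd", final "kdkc".

kdkc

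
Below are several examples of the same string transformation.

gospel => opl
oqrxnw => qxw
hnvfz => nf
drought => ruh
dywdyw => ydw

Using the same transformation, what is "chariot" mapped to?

In each case the input is transformed by: keep every other character starting from the second (positions 2nd, 4th, 6th, ...).
For "chariot" the result is "hro".

hro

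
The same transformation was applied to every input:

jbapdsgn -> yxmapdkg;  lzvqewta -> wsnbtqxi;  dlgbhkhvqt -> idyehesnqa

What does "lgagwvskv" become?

dxdtsphsi

The transformation: move the first character to the end, then shift every letter 3 places backward in the alphabet (wrapping around).
Applying both steps to "lgagwvskv": "gagwvskvl", then "dxdtsphsi".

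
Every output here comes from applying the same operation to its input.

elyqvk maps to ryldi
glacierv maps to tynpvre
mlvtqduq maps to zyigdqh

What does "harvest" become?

uneirf

Each output is the input with this applied: delete the last character, then shift every letter 13 places forward in the alphabet (wrapping around) — i.e. ROT13.
Working it through for "harvest": intermediate "harves", final "uneirf".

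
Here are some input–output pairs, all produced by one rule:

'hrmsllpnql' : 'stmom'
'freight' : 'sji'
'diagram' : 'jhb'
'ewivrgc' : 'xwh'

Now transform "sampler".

Each output is the input with this applied: keep every other character starting from the second (positions 2nd, 4th, 6th, ...), then shift every letter 1 place forward in the alphabet (wrapping around).
"sampler" → "ape" → "bqf".

bqf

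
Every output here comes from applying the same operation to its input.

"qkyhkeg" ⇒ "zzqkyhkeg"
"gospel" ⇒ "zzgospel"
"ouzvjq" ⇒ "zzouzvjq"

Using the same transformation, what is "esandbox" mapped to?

zzesandbox

The pattern: prepend "zz".
So "esandbox" becomes "zzesandbox".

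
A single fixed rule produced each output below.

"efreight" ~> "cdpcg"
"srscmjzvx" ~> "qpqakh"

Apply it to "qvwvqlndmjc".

otutojlb

Rule — delete the last 3 characters, then shift every letter 2 places backward in the alphabet (wrapping around).
Doing the same to "qvwvqlndmjc": "otutojlb".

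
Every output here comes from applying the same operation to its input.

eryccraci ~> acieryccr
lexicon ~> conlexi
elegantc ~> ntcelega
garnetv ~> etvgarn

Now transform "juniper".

Looking at the pairs, the operation is to move the last 3 characters to the front (rotate right by 3).
"juniper" → "perjuni".

perjuni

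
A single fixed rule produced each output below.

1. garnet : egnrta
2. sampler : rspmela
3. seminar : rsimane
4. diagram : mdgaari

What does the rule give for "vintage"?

Rule — swap each adjacent pair of characters (1↔2, 3↔4, ...), then swap the first and last characters.
For "vintage", step one produces "ivtngae"; step two turns that into "evtngai".

evtngai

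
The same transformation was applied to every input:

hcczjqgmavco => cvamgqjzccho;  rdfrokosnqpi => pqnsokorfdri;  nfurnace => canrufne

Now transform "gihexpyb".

ypxehigb

Each output is the input with this applied: move the last character to the front, then reverse the string.
Working it through for "gihexpyb": intermediate "bgihexpy", final "ypxehigb".
(Check on "rdfrokosnqpi": → "irdfrokosnqp" → "pqnsokorfdri" ✓)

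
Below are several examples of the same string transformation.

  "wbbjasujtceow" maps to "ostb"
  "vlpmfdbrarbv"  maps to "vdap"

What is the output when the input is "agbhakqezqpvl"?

vkzb

Looking at the pairs, the operation is to keep one character in every 3, starting at position 3 (positions 3rd, 6th, 9th, ...), then swap the first and last characters.
"agbhakqezqpvl" → "bkzv" → "vkzb".
(Check on "wbbjasujtceow": → "bsto" → "ostb" ✓)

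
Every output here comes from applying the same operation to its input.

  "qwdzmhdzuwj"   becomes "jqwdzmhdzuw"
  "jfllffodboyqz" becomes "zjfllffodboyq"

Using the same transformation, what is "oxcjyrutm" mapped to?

In each case the input is transformed by: move the last character to the front.
For "oxcjyrutm" the result is "moxcjyrut".

moxcjyrut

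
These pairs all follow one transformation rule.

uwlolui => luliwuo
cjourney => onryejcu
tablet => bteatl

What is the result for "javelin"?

In each case the input is transformed by: swap each adjacent pair of characters (1↔2, 3↔4, ...), then move the first 3 characters to the end (rotate left by 3).
Applying that to "javelin" gives "vilnaje".
(Check on "uwlolui": → "wuoluli" → "luliwuo" ✓)

vilnaje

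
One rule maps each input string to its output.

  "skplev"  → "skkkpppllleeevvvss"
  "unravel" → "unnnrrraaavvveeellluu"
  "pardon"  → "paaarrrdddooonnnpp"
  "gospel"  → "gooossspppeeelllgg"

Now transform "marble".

The transformation: repeat every character 3 times, then move the first 2 characters to the end (rotate left by 2).
Applying both steps to "marble": "mmmaaarrrbbbllleee", then "maaarrrbbbllleeemm".

maaarrrbbbllleeemm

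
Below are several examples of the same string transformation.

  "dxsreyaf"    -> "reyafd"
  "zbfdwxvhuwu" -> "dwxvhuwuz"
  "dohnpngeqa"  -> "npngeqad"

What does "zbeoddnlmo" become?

oddnlmoz

The pattern: move the first 3 characters to the end (rotate left by 3), then delete the last 2 characters.
Working it through for "zbeoddnlmo": intermediate "oddnlmozbe", final "oddnlmoz".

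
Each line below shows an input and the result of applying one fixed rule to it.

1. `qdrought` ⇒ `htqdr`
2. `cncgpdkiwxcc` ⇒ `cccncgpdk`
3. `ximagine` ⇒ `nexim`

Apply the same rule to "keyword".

rdke

The pattern: move the last 2 characters to the front (rotate right by 2), then delete the last 3 characters.
Starting from "keyword": after the first operation, "rdkeywo"; after the second, "rdke".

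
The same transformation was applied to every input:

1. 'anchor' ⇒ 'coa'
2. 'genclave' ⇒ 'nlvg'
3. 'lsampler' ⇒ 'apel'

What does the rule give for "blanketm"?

aktb

What's happening: keep every other character starting from the first (positions 1st, 3rd, 5th, ...), then move the first character to the end.
For "blanketm" the result is "aktb".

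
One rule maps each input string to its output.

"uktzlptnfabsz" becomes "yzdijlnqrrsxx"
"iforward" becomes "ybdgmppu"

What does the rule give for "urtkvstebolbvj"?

zzchijmpqrrstt

What's happening: sort the characters into alphabetical order, then shift every letter 2 places backward in the alphabet (wrapping around).
On "urtkvstebolbvj": the first step gives "bbejklorsttuvv", and the second then gives "zzchijmpqrrstt".
(Check on "uktzlptnfabsz": → "abfklnpsttuzz" → "yzdijlnqrrsxx" ✓)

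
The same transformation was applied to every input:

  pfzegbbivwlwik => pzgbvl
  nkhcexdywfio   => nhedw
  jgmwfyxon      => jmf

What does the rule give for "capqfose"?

The pattern: delete the last 3 characters, then keep every other character starting from the first (positions 1st, 3rd, 5th, ...).
On "capqfose": the first step gives "capqf", and the second then gives "cpf".

cpf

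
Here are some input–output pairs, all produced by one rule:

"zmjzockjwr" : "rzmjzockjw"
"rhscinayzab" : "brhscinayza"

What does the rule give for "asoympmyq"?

qasoympmy

Each output is the input with this applied: move the last character to the front.
On "asoympmyq" that produces "qasoympmy".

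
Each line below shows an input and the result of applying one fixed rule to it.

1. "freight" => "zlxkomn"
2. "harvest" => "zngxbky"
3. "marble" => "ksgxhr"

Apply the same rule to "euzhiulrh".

nkafnoarx

The pattern: move the last character to the front, then shift every letter 6 places forward in the alphabet (wrapping around).
Doing the same to "euzhiulrh": "nkafnoarx".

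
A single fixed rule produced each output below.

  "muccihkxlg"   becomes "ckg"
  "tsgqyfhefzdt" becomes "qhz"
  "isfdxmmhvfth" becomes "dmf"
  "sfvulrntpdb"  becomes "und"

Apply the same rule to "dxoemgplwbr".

epb

What's happening: delete the first 3 characters, then keep one character in every 3, starting at position 1 (positions 1st, 4th, 7th, ...).
On "dxoemgplwbr": the first step gives "emgplwbr", and the second then gives "epb".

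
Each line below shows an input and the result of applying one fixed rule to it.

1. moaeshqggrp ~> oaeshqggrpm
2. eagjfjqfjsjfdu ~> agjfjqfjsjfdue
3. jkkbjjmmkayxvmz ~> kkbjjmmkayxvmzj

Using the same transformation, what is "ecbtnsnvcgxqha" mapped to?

The pattern: move the first character to the end.
On "ecbtnsnvcgxqha" that produces "cbtnsnvcgxqhae".

cbtnsnvcgxqhae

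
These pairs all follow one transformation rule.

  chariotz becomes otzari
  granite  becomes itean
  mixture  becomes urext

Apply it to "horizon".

The transformation: delete the first 2 characters, then move the last 3 characters to the front (rotate right by 3).
For "horizon", step one produces "rizon"; step two turns that into "zonri".

zonri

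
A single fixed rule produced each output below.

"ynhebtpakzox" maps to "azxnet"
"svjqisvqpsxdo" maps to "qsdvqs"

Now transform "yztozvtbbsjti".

The transformation: keep every other character starting from the second (positions 2nd, 4th, 6th, ...), then swap the front and back halves of the string.
Starting from "yztozvtbbsjti": after the first operation, "zovbst"; after the second, "bstzov".
(Check on "ynhebtpakzox": → "netazx" → "azxnet" ✓)

bstzov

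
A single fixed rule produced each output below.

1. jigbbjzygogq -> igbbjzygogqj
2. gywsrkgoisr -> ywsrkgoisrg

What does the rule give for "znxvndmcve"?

nxvndmcvez

In each case the input is transformed by: move the first character to the end.
On "znxvndmcve" that produces "nxvndmcvez".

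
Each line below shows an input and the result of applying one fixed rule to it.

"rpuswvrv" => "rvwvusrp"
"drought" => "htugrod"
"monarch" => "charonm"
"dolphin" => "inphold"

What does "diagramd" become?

What's happening: reverse the string, then swap each adjacent pair of characters (1↔2, 3↔4, ...).
For "diagramd", step one produces "dmargaid"; step two turns that into "mdraagdi".
(Check on "dolphin": → "nihplod" → "inphold" ✓)

mdraagdi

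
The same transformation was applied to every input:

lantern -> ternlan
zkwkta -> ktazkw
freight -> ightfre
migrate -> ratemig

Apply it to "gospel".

pelgos

Each output is the input with this applied: move the first 3 characters to the end (rotate left by 3).
For "gospel" the result is "pelgos".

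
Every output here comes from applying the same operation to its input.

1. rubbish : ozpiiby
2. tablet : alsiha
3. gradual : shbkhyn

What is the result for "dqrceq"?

xljyxk

Each output is the input with this applied: shift every letter 7 places forward in the alphabet (wrapping around), then reverse the string.
"dqrceq" → "kxyjlx" → "xljyxk".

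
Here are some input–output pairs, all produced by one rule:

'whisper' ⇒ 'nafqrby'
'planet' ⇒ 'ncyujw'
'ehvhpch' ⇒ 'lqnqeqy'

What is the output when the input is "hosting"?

wpqxbcr

Looking at the pairs, the operation is to shift every letter 9 places forward in the alphabet (wrapping around), then move the last 2 characters to the front (rotate right by 2).
For "hosting", step one produces "qxbcrwp"; step two turns that into "wpqxbcr".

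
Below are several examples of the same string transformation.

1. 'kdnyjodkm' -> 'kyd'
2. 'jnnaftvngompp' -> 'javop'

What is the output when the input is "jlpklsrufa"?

jkra

The rule is to keep one character in every 3, starting at position 1 (positions 1st, 4th, 7th, ...).
On "jlpklsrufa" that produces "jkra".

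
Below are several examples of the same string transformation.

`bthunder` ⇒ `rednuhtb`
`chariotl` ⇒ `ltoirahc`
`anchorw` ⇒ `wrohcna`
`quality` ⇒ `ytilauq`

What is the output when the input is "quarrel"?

What's happening: reverse the string.
"quarrel" → "lerrauq".

lerrauq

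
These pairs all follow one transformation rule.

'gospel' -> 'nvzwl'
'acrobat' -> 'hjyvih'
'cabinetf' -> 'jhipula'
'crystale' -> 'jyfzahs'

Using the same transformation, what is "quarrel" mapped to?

xbhyyl

The pattern: delete the last character, then shift every letter 7 places forward in the alphabet (wrapping around).
Working it through for "quarrel": intermediate "quarre", final "xbhyyl".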